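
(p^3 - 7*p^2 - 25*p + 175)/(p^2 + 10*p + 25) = (p^2 - 12*p + 35)/(p + 5)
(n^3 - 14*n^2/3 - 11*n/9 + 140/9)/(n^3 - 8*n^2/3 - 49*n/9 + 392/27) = 3*(3*n^2 - 7*n - 20)/(9*n^2 - 3*n - 56)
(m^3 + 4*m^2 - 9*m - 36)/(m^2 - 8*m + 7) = (m^3 + 4*m^2 - 9*m - 36)/(m^2 - 8*m + 7)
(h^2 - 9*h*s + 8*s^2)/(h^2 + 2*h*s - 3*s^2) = (h - 8*s)/(h + 3*s)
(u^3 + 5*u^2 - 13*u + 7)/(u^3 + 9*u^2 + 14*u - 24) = (u^2 + 6*u - 7)/(u^2 + 10*u + 24)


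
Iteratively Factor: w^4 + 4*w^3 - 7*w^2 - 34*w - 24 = (w + 1)*(w^3 + 3*w^2 - 10*w - 24) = (w - 3)*(w + 1)*(w^2 + 6*w + 8) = (w - 3)*(w + 1)*(w + 4)*(w + 2)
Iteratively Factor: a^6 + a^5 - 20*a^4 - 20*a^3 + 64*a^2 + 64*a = (a + 1)*(a^5 - 20*a^3 + 64*a) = (a + 1)*(a + 4)*(a^4 - 4*a^3 - 4*a^2 + 16*a) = (a + 1)*(a + 2)*(a + 4)*(a^3 - 6*a^2 + 8*a) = (a - 2)*(a + 1)*(a + 2)*(a + 4)*(a^2 - 4*a) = (a - 4)*(a - 2)*(a + 1)*(a + 2)*(a + 4)*(a)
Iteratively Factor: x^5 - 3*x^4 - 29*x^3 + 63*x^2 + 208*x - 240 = (x - 5)*(x^4 + 2*x^3 - 19*x^2 - 32*x + 48) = (x - 5)*(x + 3)*(x^3 - x^2 - 16*x + 16) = (x - 5)*(x + 3)*(x + 4)*(x^2 - 5*x + 4) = (x - 5)*(x - 4)*(x + 3)*(x + 4)*(x - 1)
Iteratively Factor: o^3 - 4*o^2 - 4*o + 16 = (o + 2)*(o^2 - 6*o + 8) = (o - 4)*(o + 2)*(o - 2)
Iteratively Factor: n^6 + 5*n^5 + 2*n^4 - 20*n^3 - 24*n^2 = (n + 3)*(n^5 + 2*n^4 - 4*n^3 - 8*n^2) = (n + 2)*(n + 3)*(n^4 - 4*n^2) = n*(n + 2)*(n + 3)*(n^3 - 4*n) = n*(n + 2)^2*(n + 3)*(n^2 - 2*n) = n^2*(n + 2)^2*(n + 3)*(n - 2)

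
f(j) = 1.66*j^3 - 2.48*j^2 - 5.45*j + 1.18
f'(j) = 4.98*j^2 - 4.96*j - 5.45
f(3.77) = 34.33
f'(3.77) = 46.63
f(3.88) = 39.66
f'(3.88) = 50.28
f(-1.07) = 2.14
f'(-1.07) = 5.56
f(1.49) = -6.96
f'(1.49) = -1.78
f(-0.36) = 2.74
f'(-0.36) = -3.02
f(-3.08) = -54.06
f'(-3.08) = 57.07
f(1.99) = -6.40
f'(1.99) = 4.40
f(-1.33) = 0.14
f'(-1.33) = 9.96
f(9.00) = 961.39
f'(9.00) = 353.29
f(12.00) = 2447.14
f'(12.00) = 652.15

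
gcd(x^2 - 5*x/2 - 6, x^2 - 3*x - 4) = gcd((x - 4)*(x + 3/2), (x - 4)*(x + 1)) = x - 4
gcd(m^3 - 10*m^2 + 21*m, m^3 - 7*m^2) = m^2 - 7*m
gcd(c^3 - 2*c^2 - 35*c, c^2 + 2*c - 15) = c + 5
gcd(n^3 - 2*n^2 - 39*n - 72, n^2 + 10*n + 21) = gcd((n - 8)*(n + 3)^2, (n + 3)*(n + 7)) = n + 3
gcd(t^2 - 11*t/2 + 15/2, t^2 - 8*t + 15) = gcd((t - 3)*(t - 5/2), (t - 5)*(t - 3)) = t - 3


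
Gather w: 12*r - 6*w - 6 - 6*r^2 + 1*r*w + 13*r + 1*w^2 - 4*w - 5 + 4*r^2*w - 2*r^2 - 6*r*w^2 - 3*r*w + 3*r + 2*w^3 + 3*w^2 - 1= -8*r^2 + 28*r + 2*w^3 + w^2*(4 - 6*r) + w*(4*r^2 - 2*r - 10) - 12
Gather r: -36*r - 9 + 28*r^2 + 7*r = 28*r^2 - 29*r - 9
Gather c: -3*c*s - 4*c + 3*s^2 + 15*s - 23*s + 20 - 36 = c*(-3*s - 4) + 3*s^2 - 8*s - 16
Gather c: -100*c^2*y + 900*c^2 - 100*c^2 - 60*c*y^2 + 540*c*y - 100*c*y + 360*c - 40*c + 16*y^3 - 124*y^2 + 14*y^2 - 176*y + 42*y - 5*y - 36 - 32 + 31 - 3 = c^2*(800 - 100*y) + c*(-60*y^2 + 440*y + 320) + 16*y^3 - 110*y^2 - 139*y - 40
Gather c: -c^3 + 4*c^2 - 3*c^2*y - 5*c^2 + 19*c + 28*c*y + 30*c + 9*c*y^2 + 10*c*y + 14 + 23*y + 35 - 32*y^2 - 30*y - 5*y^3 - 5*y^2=-c^3 + c^2*(-3*y - 1) + c*(9*y^2 + 38*y + 49) - 5*y^3 - 37*y^2 - 7*y + 49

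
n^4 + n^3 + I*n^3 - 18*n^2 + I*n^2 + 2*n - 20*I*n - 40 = (n - 4)*(n + 5)*(n - I)*(n + 2*I)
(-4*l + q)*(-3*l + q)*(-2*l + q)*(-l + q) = 24*l^4 - 50*l^3*q + 35*l^2*q^2 - 10*l*q^3 + q^4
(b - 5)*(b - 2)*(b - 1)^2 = b^4 - 9*b^3 + 25*b^2 - 27*b + 10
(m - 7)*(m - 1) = m^2 - 8*m + 7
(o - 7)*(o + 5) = o^2 - 2*o - 35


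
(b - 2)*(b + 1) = b^2 - b - 2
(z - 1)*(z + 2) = z^2 + z - 2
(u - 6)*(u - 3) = u^2 - 9*u + 18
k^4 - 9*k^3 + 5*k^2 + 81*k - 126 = (k - 7)*(k - 3)*(k - 2)*(k + 3)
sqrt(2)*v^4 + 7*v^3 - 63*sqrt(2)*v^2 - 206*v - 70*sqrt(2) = (v - 5*sqrt(2))*(v + sqrt(2))*(v + 7*sqrt(2))*(sqrt(2)*v + 1)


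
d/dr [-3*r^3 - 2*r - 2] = -9*r^2 - 2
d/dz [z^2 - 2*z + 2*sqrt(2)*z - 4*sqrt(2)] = 2*z - 2 + 2*sqrt(2)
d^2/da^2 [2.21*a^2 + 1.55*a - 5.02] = 4.42000000000000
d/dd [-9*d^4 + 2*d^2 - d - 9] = -36*d^3 + 4*d - 1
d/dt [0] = 0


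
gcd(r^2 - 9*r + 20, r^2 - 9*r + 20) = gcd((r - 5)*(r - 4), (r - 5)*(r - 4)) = r^2 - 9*r + 20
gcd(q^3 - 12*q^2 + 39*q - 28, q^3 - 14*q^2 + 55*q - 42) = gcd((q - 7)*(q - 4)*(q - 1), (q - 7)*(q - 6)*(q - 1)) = q^2 - 8*q + 7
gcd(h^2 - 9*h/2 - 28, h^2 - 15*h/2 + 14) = 1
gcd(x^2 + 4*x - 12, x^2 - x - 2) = x - 2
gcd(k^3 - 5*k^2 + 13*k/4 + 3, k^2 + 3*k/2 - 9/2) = k - 3/2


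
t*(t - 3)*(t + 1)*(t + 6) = t^4 + 4*t^3 - 15*t^2 - 18*t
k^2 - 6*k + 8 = (k - 4)*(k - 2)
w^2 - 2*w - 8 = (w - 4)*(w + 2)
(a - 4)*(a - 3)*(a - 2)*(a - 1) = a^4 - 10*a^3 + 35*a^2 - 50*a + 24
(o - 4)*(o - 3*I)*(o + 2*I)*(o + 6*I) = o^4 - 4*o^3 + 5*I*o^3 + 12*o^2 - 20*I*o^2 - 48*o + 36*I*o - 144*I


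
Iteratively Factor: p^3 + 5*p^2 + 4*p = (p + 4)*(p^2 + p) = (p + 1)*(p + 4)*(p)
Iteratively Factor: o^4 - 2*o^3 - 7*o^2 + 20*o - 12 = (o - 2)*(o^3 - 7*o + 6) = (o - 2)^2*(o^2 + 2*o - 3) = (o - 2)^2*(o + 3)*(o - 1)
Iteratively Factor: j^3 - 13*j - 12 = (j + 1)*(j^2 - j - 12) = (j + 1)*(j + 3)*(j - 4)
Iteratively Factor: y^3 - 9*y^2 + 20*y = (y - 5)*(y^2 - 4*y) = (y - 5)*(y - 4)*(y)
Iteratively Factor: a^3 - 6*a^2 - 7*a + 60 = (a - 4)*(a^2 - 2*a - 15) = (a - 5)*(a - 4)*(a + 3)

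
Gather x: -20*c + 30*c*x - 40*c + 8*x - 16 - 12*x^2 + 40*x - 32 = -60*c - 12*x^2 + x*(30*c + 48) - 48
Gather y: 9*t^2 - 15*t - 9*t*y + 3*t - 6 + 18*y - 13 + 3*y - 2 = 9*t^2 - 12*t + y*(21 - 9*t) - 21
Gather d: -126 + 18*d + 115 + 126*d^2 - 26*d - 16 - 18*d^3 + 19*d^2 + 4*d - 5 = -18*d^3 + 145*d^2 - 4*d - 32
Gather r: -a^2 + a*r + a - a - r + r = -a^2 + a*r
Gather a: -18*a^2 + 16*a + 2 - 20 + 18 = -18*a^2 + 16*a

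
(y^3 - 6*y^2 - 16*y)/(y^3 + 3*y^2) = (y^2 - 6*y - 16)/(y*(y + 3))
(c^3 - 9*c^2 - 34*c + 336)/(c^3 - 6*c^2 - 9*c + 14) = (c^2 - 2*c - 48)/(c^2 + c - 2)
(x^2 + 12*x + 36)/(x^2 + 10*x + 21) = (x^2 + 12*x + 36)/(x^2 + 10*x + 21)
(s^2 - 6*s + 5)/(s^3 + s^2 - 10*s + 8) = (s - 5)/(s^2 + 2*s - 8)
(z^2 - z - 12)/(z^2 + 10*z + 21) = (z - 4)/(z + 7)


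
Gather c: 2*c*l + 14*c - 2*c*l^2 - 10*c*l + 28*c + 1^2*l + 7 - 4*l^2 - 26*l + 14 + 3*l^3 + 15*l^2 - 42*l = c*(-2*l^2 - 8*l + 42) + 3*l^3 + 11*l^2 - 67*l + 21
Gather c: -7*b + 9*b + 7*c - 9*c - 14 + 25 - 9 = 2*b - 2*c + 2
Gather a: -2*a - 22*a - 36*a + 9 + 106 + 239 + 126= 480 - 60*a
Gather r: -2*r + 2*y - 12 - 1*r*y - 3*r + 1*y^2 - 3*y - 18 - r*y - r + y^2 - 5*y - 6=r*(-2*y - 6) + 2*y^2 - 6*y - 36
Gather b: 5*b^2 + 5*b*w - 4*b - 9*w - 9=5*b^2 + b*(5*w - 4) - 9*w - 9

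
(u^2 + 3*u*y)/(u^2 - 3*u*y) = (u + 3*y)/(u - 3*y)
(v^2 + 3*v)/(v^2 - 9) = v/(v - 3)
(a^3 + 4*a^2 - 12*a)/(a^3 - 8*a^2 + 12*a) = (a + 6)/(a - 6)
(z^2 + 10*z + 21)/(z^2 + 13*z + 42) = (z + 3)/(z + 6)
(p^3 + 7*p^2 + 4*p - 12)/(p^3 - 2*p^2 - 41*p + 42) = (p + 2)/(p - 7)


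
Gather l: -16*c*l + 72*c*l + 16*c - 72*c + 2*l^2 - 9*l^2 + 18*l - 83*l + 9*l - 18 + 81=-56*c - 7*l^2 + l*(56*c - 56) + 63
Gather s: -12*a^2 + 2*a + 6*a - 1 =-12*a^2 + 8*a - 1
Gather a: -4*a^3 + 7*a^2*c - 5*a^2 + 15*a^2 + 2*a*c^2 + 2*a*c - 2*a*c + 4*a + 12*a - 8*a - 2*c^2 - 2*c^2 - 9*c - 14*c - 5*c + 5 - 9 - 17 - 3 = -4*a^3 + a^2*(7*c + 10) + a*(2*c^2 + 8) - 4*c^2 - 28*c - 24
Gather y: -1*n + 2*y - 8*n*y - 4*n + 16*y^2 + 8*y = -5*n + 16*y^2 + y*(10 - 8*n)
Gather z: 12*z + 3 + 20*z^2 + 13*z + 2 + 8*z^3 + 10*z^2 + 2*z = 8*z^3 + 30*z^2 + 27*z + 5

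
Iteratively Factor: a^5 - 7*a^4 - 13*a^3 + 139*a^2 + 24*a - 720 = (a + 3)*(a^4 - 10*a^3 + 17*a^2 + 88*a - 240) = (a - 5)*(a + 3)*(a^3 - 5*a^2 - 8*a + 48) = (a - 5)*(a + 3)^2*(a^2 - 8*a + 16) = (a - 5)*(a - 4)*(a + 3)^2*(a - 4)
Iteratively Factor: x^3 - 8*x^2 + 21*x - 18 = (x - 3)*(x^2 - 5*x + 6) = (x - 3)*(x - 2)*(x - 3)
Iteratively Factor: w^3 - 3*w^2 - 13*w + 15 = (w - 5)*(w^2 + 2*w - 3) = (w - 5)*(w + 3)*(w - 1)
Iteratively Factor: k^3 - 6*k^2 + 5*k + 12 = (k - 3)*(k^2 - 3*k - 4) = (k - 3)*(k + 1)*(k - 4)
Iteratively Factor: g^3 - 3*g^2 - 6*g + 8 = (g - 1)*(g^2 - 2*g - 8) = (g - 1)*(g + 2)*(g - 4)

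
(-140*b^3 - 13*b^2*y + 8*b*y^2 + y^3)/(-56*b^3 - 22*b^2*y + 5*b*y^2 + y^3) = (5*b + y)/(2*b + y)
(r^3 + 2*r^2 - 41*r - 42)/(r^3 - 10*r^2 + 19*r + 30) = (r + 7)/(r - 5)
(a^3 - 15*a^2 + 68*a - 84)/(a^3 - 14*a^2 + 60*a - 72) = (a - 7)/(a - 6)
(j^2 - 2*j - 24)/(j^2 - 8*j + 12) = (j + 4)/(j - 2)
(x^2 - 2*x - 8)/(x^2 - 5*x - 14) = (x - 4)/(x - 7)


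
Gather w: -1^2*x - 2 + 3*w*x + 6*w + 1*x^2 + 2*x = w*(3*x + 6) + x^2 + x - 2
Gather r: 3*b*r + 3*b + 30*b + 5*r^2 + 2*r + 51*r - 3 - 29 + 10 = 33*b + 5*r^2 + r*(3*b + 53) - 22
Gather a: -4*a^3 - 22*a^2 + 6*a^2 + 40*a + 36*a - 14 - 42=-4*a^3 - 16*a^2 + 76*a - 56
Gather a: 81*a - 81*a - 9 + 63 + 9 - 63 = 0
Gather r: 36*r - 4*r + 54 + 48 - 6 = 32*r + 96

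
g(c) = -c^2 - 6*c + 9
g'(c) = -2*c - 6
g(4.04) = -31.56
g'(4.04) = -14.08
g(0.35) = 6.78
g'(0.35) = -6.70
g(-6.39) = 6.51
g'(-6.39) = 6.78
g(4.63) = -40.22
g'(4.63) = -15.26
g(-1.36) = 15.31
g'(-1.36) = -3.28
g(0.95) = 2.40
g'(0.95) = -7.90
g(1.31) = -0.58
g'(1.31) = -8.62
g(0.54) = 5.47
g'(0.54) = -7.08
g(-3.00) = 18.00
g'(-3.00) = 0.00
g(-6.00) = 9.00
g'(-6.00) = 6.00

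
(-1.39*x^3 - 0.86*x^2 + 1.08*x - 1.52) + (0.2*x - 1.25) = -1.39*x^3 - 0.86*x^2 + 1.28*x - 2.77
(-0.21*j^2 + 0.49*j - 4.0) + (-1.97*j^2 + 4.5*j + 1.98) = -2.18*j^2 + 4.99*j - 2.02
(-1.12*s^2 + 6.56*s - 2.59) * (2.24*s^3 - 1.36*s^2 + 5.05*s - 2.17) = -2.5088*s^5 + 16.2176*s^4 - 20.3792*s^3 + 39.0808*s^2 - 27.3147*s + 5.6203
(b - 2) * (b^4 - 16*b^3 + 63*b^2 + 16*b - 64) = b^5 - 18*b^4 + 95*b^3 - 110*b^2 - 96*b + 128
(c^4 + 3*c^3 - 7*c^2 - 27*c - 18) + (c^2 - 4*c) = c^4 + 3*c^3 - 6*c^2 - 31*c - 18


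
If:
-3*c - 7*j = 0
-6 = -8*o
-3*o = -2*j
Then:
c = -21/8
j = 9/8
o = 3/4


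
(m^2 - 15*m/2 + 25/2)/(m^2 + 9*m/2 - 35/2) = (m - 5)/(m + 7)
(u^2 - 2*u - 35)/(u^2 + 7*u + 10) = (u - 7)/(u + 2)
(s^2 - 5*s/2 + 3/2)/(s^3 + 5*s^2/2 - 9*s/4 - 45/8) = 4*(s - 1)/(4*s^2 + 16*s + 15)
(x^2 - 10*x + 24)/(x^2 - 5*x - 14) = (-x^2 + 10*x - 24)/(-x^2 + 5*x + 14)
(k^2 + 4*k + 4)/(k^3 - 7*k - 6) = (k + 2)/(k^2 - 2*k - 3)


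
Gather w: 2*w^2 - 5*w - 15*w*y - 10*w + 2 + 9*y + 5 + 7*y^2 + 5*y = 2*w^2 + w*(-15*y - 15) + 7*y^2 + 14*y + 7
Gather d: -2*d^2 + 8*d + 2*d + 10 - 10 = -2*d^2 + 10*d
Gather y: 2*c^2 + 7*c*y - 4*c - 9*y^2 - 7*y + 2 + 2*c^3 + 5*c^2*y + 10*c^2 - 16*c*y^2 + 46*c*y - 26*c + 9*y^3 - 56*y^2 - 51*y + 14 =2*c^3 + 12*c^2 - 30*c + 9*y^3 + y^2*(-16*c - 65) + y*(5*c^2 + 53*c - 58) + 16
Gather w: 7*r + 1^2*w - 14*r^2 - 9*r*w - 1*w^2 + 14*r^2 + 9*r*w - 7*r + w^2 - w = 0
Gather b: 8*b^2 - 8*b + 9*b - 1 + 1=8*b^2 + b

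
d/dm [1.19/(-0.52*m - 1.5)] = 0.6188/(0.52*m + 1.5)^2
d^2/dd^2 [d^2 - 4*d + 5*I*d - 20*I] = 2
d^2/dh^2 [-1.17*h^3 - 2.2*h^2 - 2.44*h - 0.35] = -7.02*h - 4.4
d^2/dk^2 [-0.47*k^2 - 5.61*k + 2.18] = -0.940000000000000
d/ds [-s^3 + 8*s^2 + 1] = s*(16 - 3*s)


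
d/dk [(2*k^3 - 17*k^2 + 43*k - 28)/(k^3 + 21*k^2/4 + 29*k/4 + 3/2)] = 8*(55*k^4 - 114*k^3 - 512*k^2 + 486*k + 535)/(16*k^6 + 168*k^5 + 673*k^4 + 1266*k^3 + 1093*k^2 + 348*k + 36)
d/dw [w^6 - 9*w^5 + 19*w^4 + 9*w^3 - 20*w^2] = w*(6*w^4 - 45*w^3 + 76*w^2 + 27*w - 40)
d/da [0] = 0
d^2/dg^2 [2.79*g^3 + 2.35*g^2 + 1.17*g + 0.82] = 16.74*g + 4.7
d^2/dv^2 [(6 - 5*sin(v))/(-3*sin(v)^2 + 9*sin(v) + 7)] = (45*sin(v)^5 - 81*sin(v)^4 + 1026*sin(v)^3 - 981*sin(v)^2 - 979*sin(v) + 1854)/(-3*sin(v)^2 + 9*sin(v) + 7)^3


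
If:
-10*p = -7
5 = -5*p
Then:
No Solution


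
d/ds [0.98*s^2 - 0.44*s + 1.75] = 1.96*s - 0.44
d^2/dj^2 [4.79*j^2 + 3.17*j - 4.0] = 9.58000000000000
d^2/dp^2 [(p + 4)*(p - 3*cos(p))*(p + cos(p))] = 2*p^2*cos(p) + 8*sqrt(2)*p*sin(p + pi/4) + 6*p*cos(2*p) + 6*p + 16*sin(p) + 6*sin(2*p) - 4*cos(p) + 24*cos(2*p) + 8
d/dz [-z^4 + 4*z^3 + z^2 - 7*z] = -4*z^3 + 12*z^2 + 2*z - 7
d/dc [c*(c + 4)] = 2*c + 4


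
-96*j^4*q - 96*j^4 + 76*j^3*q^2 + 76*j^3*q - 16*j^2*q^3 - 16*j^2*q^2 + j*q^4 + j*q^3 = (-8*j + q)*(-6*j + q)*(-2*j + q)*(j*q + j)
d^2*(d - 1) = d^3 - d^2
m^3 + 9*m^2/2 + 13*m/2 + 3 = (m + 1)*(m + 3/2)*(m + 2)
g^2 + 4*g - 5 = (g - 1)*(g + 5)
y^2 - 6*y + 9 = (y - 3)^2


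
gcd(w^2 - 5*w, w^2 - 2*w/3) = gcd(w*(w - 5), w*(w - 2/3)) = w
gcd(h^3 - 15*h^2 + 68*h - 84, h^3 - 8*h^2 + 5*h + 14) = h^2 - 9*h + 14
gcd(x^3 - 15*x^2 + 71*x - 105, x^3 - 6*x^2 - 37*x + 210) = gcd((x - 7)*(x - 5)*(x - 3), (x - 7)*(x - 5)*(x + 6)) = x^2 - 12*x + 35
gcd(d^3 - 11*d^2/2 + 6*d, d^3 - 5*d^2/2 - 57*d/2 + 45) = d - 3/2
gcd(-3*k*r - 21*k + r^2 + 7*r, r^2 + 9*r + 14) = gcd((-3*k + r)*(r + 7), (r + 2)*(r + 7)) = r + 7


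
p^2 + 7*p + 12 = (p + 3)*(p + 4)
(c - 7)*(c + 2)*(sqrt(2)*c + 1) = sqrt(2)*c^3 - 5*sqrt(2)*c^2 + c^2 - 14*sqrt(2)*c - 5*c - 14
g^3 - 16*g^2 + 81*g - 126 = (g - 7)*(g - 6)*(g - 3)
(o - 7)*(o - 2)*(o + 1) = o^3 - 8*o^2 + 5*o + 14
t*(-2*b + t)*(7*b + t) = -14*b^2*t + 5*b*t^2 + t^3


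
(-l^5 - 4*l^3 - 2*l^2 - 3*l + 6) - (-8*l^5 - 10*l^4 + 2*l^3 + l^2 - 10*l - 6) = 7*l^5 + 10*l^4 - 6*l^3 - 3*l^2 + 7*l + 12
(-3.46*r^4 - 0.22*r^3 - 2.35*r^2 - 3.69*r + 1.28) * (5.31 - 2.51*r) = 8.6846*r^5 - 17.8204*r^4 + 4.7303*r^3 - 3.2166*r^2 - 22.8067*r + 6.7968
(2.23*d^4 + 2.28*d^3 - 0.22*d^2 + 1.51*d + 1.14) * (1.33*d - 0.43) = 2.9659*d^5 + 2.0735*d^4 - 1.273*d^3 + 2.1029*d^2 + 0.8669*d - 0.4902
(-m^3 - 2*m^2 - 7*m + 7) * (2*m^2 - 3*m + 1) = -2*m^5 - m^4 - 9*m^3 + 33*m^2 - 28*m + 7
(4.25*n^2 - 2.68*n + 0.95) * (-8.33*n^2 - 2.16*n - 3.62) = -35.4025*n^4 + 13.1444*n^3 - 17.5097*n^2 + 7.6496*n - 3.439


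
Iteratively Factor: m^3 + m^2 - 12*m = (m)*(m^2 + m - 12) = m*(m + 4)*(m - 3)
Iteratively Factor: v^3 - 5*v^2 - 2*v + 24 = (v - 3)*(v^2 - 2*v - 8) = (v - 3)*(v + 2)*(v - 4)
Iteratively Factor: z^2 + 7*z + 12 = (z + 3)*(z + 4)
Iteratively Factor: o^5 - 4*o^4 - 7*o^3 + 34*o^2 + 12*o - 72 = (o - 2)*(o^4 - 2*o^3 - 11*o^2 + 12*o + 36) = (o - 3)*(o - 2)*(o^3 + o^2 - 8*o - 12) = (o - 3)*(o - 2)*(o + 2)*(o^2 - o - 6) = (o - 3)^2*(o - 2)*(o + 2)*(o + 2)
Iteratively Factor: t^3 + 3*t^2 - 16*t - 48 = (t + 4)*(t^2 - t - 12) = (t - 4)*(t + 4)*(t + 3)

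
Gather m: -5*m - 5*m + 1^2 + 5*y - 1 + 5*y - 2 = -10*m + 10*y - 2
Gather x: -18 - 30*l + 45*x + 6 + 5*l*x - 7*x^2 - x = -30*l - 7*x^2 + x*(5*l + 44) - 12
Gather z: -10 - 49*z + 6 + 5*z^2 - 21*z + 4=5*z^2 - 70*z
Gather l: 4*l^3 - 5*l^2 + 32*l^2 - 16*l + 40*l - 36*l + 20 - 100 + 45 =4*l^3 + 27*l^2 - 12*l - 35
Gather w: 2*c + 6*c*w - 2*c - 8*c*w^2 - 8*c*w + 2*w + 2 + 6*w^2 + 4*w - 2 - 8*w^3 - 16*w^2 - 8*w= -8*w^3 + w^2*(-8*c - 10) + w*(-2*c - 2)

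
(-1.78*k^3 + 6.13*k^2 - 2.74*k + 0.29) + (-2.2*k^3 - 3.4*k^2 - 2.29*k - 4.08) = -3.98*k^3 + 2.73*k^2 - 5.03*k - 3.79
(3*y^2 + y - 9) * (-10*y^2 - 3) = -30*y^4 - 10*y^3 + 81*y^2 - 3*y + 27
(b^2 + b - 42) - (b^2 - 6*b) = 7*b - 42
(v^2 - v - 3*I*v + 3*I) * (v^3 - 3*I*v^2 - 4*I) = v^5 - v^4 - 6*I*v^4 - 9*v^3 + 6*I*v^3 + 9*v^2 - 4*I*v^2 - 12*v + 4*I*v + 12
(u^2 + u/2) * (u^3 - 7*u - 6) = u^5 + u^4/2 - 7*u^3 - 19*u^2/2 - 3*u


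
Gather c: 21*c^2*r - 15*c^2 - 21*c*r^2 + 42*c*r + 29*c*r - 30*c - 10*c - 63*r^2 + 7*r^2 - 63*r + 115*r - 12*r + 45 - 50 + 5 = c^2*(21*r - 15) + c*(-21*r^2 + 71*r - 40) - 56*r^2 + 40*r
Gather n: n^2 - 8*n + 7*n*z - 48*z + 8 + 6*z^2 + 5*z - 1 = n^2 + n*(7*z - 8) + 6*z^2 - 43*z + 7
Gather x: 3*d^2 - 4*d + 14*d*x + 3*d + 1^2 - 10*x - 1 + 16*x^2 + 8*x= 3*d^2 - d + 16*x^2 + x*(14*d - 2)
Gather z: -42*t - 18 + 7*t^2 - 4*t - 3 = 7*t^2 - 46*t - 21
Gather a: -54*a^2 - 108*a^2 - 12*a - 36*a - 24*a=-162*a^2 - 72*a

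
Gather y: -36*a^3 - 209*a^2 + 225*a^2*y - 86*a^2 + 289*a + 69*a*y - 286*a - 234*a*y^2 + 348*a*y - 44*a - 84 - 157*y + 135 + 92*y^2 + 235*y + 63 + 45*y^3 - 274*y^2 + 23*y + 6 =-36*a^3 - 295*a^2 - 41*a + 45*y^3 + y^2*(-234*a - 182) + y*(225*a^2 + 417*a + 101) + 120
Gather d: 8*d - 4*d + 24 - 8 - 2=4*d + 14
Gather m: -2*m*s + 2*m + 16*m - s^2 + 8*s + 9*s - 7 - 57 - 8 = m*(18 - 2*s) - s^2 + 17*s - 72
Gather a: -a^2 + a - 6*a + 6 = -a^2 - 5*a + 6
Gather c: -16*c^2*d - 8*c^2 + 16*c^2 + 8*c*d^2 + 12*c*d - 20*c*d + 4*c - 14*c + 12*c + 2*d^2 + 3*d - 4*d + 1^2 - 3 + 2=c^2*(8 - 16*d) + c*(8*d^2 - 8*d + 2) + 2*d^2 - d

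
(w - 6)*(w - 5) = w^2 - 11*w + 30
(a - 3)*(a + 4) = a^2 + a - 12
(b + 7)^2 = b^2 + 14*b + 49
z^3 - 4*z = z*(z - 2)*(z + 2)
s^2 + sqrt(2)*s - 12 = (s - 2*sqrt(2))*(s + 3*sqrt(2))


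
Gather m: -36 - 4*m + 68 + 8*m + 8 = 4*m + 40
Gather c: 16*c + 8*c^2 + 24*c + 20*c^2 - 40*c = 28*c^2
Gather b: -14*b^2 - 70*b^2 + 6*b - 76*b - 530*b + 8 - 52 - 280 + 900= -84*b^2 - 600*b + 576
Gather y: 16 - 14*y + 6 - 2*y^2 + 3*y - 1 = -2*y^2 - 11*y + 21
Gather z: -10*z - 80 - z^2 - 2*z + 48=-z^2 - 12*z - 32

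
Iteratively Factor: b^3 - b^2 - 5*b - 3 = (b + 1)*(b^2 - 2*b - 3) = (b + 1)^2*(b - 3)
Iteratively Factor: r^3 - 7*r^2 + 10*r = (r - 5)*(r^2 - 2*r) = r*(r - 5)*(r - 2)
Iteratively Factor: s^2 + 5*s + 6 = (s + 3)*(s + 2)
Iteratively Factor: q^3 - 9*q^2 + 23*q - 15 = (q - 5)*(q^2 - 4*q + 3) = (q - 5)*(q - 1)*(q - 3)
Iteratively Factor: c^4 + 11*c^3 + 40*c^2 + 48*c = (c + 3)*(c^3 + 8*c^2 + 16*c) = c*(c + 3)*(c^2 + 8*c + 16) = c*(c + 3)*(c + 4)*(c + 4)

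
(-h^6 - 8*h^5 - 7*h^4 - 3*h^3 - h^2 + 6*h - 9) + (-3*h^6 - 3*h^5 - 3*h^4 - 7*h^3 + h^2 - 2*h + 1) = -4*h^6 - 11*h^5 - 10*h^4 - 10*h^3 + 4*h - 8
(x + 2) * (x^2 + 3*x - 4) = x^3 + 5*x^2 + 2*x - 8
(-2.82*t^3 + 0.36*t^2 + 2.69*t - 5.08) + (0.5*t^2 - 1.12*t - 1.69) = -2.82*t^3 + 0.86*t^2 + 1.57*t - 6.77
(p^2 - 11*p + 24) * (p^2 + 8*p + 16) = p^4 - 3*p^3 - 48*p^2 + 16*p + 384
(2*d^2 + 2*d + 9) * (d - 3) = 2*d^3 - 4*d^2 + 3*d - 27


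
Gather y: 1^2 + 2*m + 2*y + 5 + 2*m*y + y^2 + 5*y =2*m + y^2 + y*(2*m + 7) + 6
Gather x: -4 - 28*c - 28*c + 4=-56*c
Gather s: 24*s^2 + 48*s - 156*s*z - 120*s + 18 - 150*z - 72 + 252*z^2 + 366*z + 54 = 24*s^2 + s*(-156*z - 72) + 252*z^2 + 216*z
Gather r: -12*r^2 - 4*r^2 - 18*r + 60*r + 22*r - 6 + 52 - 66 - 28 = -16*r^2 + 64*r - 48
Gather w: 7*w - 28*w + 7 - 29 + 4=-21*w - 18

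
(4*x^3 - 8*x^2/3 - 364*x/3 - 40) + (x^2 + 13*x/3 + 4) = 4*x^3 - 5*x^2/3 - 117*x - 36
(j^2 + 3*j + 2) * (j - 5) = j^3 - 2*j^2 - 13*j - 10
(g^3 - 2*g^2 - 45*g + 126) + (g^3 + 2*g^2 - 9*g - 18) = 2*g^3 - 54*g + 108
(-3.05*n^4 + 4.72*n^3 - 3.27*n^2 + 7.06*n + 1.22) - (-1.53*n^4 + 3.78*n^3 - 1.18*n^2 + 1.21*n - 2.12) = -1.52*n^4 + 0.94*n^3 - 2.09*n^2 + 5.85*n + 3.34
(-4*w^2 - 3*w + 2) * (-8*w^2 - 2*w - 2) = 32*w^4 + 32*w^3 - 2*w^2 + 2*w - 4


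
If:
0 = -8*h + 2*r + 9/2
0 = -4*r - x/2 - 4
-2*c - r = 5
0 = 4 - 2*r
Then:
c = -7/2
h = 17/16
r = 2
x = -24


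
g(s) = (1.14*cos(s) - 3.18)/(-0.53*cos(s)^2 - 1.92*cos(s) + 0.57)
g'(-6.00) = 0.73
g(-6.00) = 1.18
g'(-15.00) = -0.56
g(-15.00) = -2.35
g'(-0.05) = -0.12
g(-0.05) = 1.09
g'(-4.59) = 7.88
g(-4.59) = -4.17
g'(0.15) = 0.36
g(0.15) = 1.11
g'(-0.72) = -3.67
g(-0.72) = 1.98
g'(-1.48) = -37.39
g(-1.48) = -7.86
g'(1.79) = 4.95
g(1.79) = -3.56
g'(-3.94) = 0.74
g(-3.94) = -2.41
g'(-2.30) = -0.84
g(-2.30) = -2.44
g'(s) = (-1.06*sin(s)*cos(s) - 1.92*sin(s))*(1.14*cos(s) - 3.18)/(-0.53*cos(s)^2 - 1.92*cos(s) + 0.57)^2 - 1.14*sin(s)/(-0.53*cos(s)^2 - 1.92*cos(s) + 0.57)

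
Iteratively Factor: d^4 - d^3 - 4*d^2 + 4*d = (d - 2)*(d^3 + d^2 - 2*d) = d*(d - 2)*(d^2 + d - 2) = d*(d - 2)*(d - 1)*(d + 2)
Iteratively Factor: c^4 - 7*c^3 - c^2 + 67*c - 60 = (c - 1)*(c^3 - 6*c^2 - 7*c + 60) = (c - 4)*(c - 1)*(c^2 - 2*c - 15) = (c - 4)*(c - 1)*(c + 3)*(c - 5)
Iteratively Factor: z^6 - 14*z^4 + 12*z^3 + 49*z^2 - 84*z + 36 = (z + 3)*(z^5 - 3*z^4 - 5*z^3 + 27*z^2 - 32*z + 12) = (z + 3)^2*(z^4 - 6*z^3 + 13*z^2 - 12*z + 4) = (z - 2)*(z + 3)^2*(z^3 - 4*z^2 + 5*z - 2) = (z - 2)*(z - 1)*(z + 3)^2*(z^2 - 3*z + 2) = (z - 2)*(z - 1)^2*(z + 3)^2*(z - 2)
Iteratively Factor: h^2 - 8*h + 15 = (h - 3)*(h - 5)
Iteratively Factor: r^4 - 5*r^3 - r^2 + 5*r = (r - 5)*(r^3 - r) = r*(r - 5)*(r^2 - 1) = r*(r - 5)*(r + 1)*(r - 1)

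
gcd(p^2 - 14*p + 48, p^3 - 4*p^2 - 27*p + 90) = p - 6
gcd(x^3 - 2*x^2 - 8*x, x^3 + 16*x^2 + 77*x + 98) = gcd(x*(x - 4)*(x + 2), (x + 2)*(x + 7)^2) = x + 2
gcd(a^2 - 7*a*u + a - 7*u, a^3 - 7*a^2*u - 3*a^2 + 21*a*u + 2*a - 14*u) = -a + 7*u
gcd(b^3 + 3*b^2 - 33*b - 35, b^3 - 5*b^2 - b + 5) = b^2 - 4*b - 5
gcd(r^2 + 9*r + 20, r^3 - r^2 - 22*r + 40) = r + 5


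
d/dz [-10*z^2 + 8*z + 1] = 8 - 20*z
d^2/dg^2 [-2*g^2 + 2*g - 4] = -4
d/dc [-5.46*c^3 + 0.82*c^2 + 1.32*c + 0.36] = -16.38*c^2 + 1.64*c + 1.32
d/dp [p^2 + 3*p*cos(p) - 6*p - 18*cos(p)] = -3*p*sin(p) + 2*p + 18*sin(p) + 3*cos(p) - 6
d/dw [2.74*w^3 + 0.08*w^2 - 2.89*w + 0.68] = 8.22*w^2 + 0.16*w - 2.89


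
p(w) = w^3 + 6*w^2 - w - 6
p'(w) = 3*w^2 + 12*w - 1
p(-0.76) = -2.21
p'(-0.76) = -8.39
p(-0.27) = -5.31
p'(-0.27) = -4.02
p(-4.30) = 29.73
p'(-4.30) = 2.87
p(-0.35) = -4.96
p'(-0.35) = -4.83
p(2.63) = 51.06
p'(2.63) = 51.31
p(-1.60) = 6.86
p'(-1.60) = -12.52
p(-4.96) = 24.55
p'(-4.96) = 13.28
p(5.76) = 378.41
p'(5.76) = 167.65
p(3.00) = 72.00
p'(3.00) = 62.00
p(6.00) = 420.00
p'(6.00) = 179.00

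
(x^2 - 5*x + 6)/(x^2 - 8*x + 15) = (x - 2)/(x - 5)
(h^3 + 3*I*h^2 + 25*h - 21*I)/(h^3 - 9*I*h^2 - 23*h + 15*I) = (h + 7*I)/(h - 5*I)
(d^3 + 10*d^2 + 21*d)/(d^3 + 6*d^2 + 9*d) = (d + 7)/(d + 3)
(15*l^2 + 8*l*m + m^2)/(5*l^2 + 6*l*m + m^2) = (3*l + m)/(l + m)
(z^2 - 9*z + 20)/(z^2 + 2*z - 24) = (z - 5)/(z + 6)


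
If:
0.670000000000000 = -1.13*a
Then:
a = -0.59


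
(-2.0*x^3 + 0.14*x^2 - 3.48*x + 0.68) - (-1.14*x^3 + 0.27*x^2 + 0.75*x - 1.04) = -0.86*x^3 - 0.13*x^2 - 4.23*x + 1.72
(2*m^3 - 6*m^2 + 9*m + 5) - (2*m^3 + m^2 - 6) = -7*m^2 + 9*m + 11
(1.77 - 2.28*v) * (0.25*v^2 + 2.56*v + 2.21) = -0.57*v^3 - 5.3943*v^2 - 0.507599999999999*v + 3.9117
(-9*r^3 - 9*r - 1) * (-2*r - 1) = 18*r^4 + 9*r^3 + 18*r^2 + 11*r + 1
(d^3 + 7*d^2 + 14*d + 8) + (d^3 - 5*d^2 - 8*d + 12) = 2*d^3 + 2*d^2 + 6*d + 20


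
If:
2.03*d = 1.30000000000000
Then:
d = 0.64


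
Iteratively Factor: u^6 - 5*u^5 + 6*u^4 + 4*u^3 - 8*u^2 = (u - 2)*(u^5 - 3*u^4 + 4*u^2) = u*(u - 2)*(u^4 - 3*u^3 + 4*u) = u*(u - 2)^2*(u^3 - u^2 - 2*u) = u*(u - 2)^3*(u^2 + u) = u^2*(u - 2)^3*(u + 1)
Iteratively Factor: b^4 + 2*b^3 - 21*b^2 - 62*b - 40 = (b + 1)*(b^3 + b^2 - 22*b - 40) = (b + 1)*(b + 2)*(b^2 - b - 20) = (b - 5)*(b + 1)*(b + 2)*(b + 4)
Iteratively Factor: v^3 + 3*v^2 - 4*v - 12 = (v + 2)*(v^2 + v - 6) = (v + 2)*(v + 3)*(v - 2)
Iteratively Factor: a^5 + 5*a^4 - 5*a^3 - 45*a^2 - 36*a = (a + 1)*(a^4 + 4*a^3 - 9*a^2 - 36*a) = (a + 1)*(a + 4)*(a^3 - 9*a) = (a - 3)*(a + 1)*(a + 4)*(a^2 + 3*a) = a*(a - 3)*(a + 1)*(a + 4)*(a + 3)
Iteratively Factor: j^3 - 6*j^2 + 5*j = (j)*(j^2 - 6*j + 5) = j*(j - 5)*(j - 1)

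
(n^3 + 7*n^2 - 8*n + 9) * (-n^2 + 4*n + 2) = -n^5 - 3*n^4 + 38*n^3 - 27*n^2 + 20*n + 18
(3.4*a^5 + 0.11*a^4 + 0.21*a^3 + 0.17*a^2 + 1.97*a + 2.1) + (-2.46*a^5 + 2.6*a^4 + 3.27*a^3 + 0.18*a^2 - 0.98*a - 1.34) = 0.94*a^5 + 2.71*a^4 + 3.48*a^3 + 0.35*a^2 + 0.99*a + 0.76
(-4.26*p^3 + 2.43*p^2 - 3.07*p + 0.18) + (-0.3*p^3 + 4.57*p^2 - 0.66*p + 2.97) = -4.56*p^3 + 7.0*p^2 - 3.73*p + 3.15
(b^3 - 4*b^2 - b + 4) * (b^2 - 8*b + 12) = b^5 - 12*b^4 + 43*b^3 - 36*b^2 - 44*b + 48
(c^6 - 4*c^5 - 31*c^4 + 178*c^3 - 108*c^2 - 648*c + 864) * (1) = c^6 - 4*c^5 - 31*c^4 + 178*c^3 - 108*c^2 - 648*c + 864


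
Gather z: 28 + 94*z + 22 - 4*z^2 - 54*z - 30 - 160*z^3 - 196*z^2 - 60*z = -160*z^3 - 200*z^2 - 20*z + 20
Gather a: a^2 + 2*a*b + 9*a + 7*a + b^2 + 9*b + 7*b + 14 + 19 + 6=a^2 + a*(2*b + 16) + b^2 + 16*b + 39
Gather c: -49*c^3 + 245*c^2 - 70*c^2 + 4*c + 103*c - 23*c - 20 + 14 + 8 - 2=-49*c^3 + 175*c^2 + 84*c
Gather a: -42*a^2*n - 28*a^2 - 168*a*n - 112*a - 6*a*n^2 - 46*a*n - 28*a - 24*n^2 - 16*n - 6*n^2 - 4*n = a^2*(-42*n - 28) + a*(-6*n^2 - 214*n - 140) - 30*n^2 - 20*n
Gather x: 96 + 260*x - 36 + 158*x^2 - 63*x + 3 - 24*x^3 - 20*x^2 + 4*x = -24*x^3 + 138*x^2 + 201*x + 63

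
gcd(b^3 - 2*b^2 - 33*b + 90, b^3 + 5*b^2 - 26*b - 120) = b^2 + b - 30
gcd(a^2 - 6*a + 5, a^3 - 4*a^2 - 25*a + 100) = a - 5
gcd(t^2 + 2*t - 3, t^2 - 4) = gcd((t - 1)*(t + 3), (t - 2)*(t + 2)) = 1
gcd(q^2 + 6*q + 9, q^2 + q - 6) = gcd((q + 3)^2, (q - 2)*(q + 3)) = q + 3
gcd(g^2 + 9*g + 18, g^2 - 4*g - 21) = g + 3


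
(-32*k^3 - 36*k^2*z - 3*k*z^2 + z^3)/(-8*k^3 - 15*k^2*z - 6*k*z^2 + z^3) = (4*k + z)/(k + z)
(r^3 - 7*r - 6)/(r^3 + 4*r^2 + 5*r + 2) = (r - 3)/(r + 1)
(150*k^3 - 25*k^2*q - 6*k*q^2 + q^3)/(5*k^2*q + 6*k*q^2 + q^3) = (30*k^2 - 11*k*q + q^2)/(q*(k + q))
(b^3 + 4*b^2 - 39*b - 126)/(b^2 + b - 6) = (b^2 + b - 42)/(b - 2)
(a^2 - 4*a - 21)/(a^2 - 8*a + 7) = (a + 3)/(a - 1)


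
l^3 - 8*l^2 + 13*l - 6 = (l - 6)*(l - 1)^2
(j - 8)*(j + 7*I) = j^2 - 8*j + 7*I*j - 56*I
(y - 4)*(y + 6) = y^2 + 2*y - 24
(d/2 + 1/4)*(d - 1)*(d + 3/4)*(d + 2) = d^4/2 + 9*d^3/8 - 3*d^2/16 - 17*d/16 - 3/8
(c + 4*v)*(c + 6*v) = c^2 + 10*c*v + 24*v^2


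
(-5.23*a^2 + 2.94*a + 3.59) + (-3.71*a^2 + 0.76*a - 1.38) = -8.94*a^2 + 3.7*a + 2.21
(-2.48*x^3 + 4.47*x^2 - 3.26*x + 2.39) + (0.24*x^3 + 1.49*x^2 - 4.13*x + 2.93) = -2.24*x^3 + 5.96*x^2 - 7.39*x + 5.32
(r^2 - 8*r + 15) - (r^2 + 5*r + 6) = 9 - 13*r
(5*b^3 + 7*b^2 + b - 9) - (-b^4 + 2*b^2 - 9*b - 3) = b^4 + 5*b^3 + 5*b^2 + 10*b - 6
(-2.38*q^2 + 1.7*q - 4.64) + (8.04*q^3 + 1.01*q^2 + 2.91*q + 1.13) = 8.04*q^3 - 1.37*q^2 + 4.61*q - 3.51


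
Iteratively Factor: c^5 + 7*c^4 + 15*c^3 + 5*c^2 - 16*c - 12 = (c + 1)*(c^4 + 6*c^3 + 9*c^2 - 4*c - 12) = (c + 1)*(c + 2)*(c^3 + 4*c^2 + c - 6) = (c + 1)*(c + 2)^2*(c^2 + 2*c - 3) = (c - 1)*(c + 1)*(c + 2)^2*(c + 3)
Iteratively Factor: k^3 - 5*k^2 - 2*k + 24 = (k - 3)*(k^2 - 2*k - 8) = (k - 3)*(k + 2)*(k - 4)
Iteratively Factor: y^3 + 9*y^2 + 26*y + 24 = (y + 4)*(y^2 + 5*y + 6) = (y + 3)*(y + 4)*(y + 2)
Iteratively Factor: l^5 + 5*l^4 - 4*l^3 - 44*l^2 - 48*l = (l)*(l^4 + 5*l^3 - 4*l^2 - 44*l - 48) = l*(l + 4)*(l^3 + l^2 - 8*l - 12) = l*(l - 3)*(l + 4)*(l^2 + 4*l + 4) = l*(l - 3)*(l + 2)*(l + 4)*(l + 2)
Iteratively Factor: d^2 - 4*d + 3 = (d - 1)*(d - 3)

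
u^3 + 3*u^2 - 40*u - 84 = (u - 6)*(u + 2)*(u + 7)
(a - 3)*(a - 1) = a^2 - 4*a + 3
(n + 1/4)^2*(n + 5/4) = n^3 + 7*n^2/4 + 11*n/16 + 5/64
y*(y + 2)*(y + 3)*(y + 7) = y^4 + 12*y^3 + 41*y^2 + 42*y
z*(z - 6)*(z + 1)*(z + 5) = z^4 - 31*z^2 - 30*z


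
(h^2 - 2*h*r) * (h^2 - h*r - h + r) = h^4 - 3*h^3*r - h^3 + 2*h^2*r^2 + 3*h^2*r - 2*h*r^2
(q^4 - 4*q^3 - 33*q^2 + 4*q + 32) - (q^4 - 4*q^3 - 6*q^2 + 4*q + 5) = 27 - 27*q^2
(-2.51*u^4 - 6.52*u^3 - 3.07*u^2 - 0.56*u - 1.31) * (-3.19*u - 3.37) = 8.0069*u^5 + 29.2575*u^4 + 31.7657*u^3 + 12.1323*u^2 + 6.0661*u + 4.4147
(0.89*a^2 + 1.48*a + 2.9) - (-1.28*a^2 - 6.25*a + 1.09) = 2.17*a^2 + 7.73*a + 1.81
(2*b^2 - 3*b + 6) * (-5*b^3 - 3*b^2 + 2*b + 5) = -10*b^5 + 9*b^4 - 17*b^3 - 14*b^2 - 3*b + 30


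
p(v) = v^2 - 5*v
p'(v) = 2*v - 5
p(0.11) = -0.54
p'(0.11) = -4.78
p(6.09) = 6.64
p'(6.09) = 7.18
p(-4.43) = 41.77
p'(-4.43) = -13.86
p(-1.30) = 8.19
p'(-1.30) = -7.60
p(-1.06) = 6.42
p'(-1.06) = -7.12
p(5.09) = 0.46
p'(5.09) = 5.18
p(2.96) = -6.04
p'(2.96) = 0.92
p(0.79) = -3.33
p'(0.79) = -3.42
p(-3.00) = 24.00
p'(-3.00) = -11.00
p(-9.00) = 126.00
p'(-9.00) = -23.00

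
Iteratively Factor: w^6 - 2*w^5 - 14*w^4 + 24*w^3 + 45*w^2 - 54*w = (w - 3)*(w^5 + w^4 - 11*w^3 - 9*w^2 + 18*w) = (w - 3)*(w + 2)*(w^4 - w^3 - 9*w^2 + 9*w) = w*(w - 3)*(w + 2)*(w^3 - w^2 - 9*w + 9) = w*(w - 3)^2*(w + 2)*(w^2 + 2*w - 3) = w*(w - 3)^2*(w - 1)*(w + 2)*(w + 3)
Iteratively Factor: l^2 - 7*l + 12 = (l - 4)*(l - 3)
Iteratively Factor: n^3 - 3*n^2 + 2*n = (n)*(n^2 - 3*n + 2) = n*(n - 1)*(n - 2)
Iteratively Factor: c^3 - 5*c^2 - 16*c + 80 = (c - 5)*(c^2 - 16) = (c - 5)*(c + 4)*(c - 4)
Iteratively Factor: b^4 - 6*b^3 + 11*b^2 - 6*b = (b)*(b^3 - 6*b^2 + 11*b - 6) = b*(b - 1)*(b^2 - 5*b + 6) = b*(b - 3)*(b - 1)*(b - 2)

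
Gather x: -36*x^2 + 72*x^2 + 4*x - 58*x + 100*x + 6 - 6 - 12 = 36*x^2 + 46*x - 12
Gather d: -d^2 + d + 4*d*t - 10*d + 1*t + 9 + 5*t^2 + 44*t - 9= -d^2 + d*(4*t - 9) + 5*t^2 + 45*t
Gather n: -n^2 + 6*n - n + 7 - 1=-n^2 + 5*n + 6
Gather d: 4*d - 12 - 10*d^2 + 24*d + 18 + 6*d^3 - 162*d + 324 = 6*d^3 - 10*d^2 - 134*d + 330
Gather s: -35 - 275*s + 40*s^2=40*s^2 - 275*s - 35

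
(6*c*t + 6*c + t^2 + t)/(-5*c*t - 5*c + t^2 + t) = (6*c + t)/(-5*c + t)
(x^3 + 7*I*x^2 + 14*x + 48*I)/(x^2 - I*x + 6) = x + 8*I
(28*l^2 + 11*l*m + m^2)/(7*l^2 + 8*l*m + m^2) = (4*l + m)/(l + m)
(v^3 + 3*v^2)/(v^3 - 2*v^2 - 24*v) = v*(v + 3)/(v^2 - 2*v - 24)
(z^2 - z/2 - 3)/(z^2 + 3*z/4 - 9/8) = 4*(z - 2)/(4*z - 3)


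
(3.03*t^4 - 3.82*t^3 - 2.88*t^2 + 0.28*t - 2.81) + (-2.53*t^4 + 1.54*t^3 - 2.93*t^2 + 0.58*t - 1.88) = 0.5*t^4 - 2.28*t^3 - 5.81*t^2 + 0.86*t - 4.69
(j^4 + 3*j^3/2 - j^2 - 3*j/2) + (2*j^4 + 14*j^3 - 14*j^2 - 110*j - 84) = 3*j^4 + 31*j^3/2 - 15*j^2 - 223*j/2 - 84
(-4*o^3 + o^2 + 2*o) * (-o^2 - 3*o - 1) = 4*o^5 + 11*o^4 - o^3 - 7*o^2 - 2*o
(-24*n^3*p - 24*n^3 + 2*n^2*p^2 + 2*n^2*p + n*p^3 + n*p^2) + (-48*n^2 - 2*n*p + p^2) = -24*n^3*p - 24*n^3 + 2*n^2*p^2 + 2*n^2*p - 48*n^2 + n*p^3 + n*p^2 - 2*n*p + p^2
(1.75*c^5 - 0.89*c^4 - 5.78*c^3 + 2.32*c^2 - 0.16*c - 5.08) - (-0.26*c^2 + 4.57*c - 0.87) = 1.75*c^5 - 0.89*c^4 - 5.78*c^3 + 2.58*c^2 - 4.73*c - 4.21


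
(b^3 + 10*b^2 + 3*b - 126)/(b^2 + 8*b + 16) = (b^3 + 10*b^2 + 3*b - 126)/(b^2 + 8*b + 16)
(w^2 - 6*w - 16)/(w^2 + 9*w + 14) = (w - 8)/(w + 7)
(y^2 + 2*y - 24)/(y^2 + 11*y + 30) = (y - 4)/(y + 5)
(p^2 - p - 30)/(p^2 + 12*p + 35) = (p - 6)/(p + 7)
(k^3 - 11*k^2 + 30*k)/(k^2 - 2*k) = (k^2 - 11*k + 30)/(k - 2)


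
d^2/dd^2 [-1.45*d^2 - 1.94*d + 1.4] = -2.90000000000000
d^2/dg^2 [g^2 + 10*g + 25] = 2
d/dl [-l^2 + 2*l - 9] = 2 - 2*l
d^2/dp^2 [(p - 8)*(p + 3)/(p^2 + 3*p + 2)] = 4*(-4*p^3 - 39*p^2 - 93*p - 67)/(p^6 + 9*p^5 + 33*p^4 + 63*p^3 + 66*p^2 + 36*p + 8)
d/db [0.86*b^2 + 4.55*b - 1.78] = 1.72*b + 4.55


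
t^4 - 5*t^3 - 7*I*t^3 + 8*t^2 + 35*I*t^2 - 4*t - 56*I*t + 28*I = (t - 2)^2*(t - 1)*(t - 7*I)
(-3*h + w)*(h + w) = -3*h^2 - 2*h*w + w^2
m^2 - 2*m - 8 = (m - 4)*(m + 2)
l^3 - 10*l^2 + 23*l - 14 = (l - 7)*(l - 2)*(l - 1)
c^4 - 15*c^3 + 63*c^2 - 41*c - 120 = (c - 8)*(c - 5)*(c - 3)*(c + 1)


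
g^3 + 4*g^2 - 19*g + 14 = (g - 2)*(g - 1)*(g + 7)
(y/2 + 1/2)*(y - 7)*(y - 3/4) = y^3/2 - 27*y^2/8 - 5*y/4 + 21/8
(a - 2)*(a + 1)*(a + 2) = a^3 + a^2 - 4*a - 4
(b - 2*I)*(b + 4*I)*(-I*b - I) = -I*b^3 + 2*b^2 - I*b^2 + 2*b - 8*I*b - 8*I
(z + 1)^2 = z^2 + 2*z + 1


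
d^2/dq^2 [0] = 0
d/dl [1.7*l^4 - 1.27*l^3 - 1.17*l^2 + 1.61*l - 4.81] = 6.8*l^3 - 3.81*l^2 - 2.34*l + 1.61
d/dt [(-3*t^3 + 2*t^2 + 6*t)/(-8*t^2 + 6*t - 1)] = (24*t^4 - 36*t^3 + 69*t^2 - 4*t - 6)/(64*t^4 - 96*t^3 + 52*t^2 - 12*t + 1)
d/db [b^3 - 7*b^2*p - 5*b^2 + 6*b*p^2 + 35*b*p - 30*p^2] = 3*b^2 - 14*b*p - 10*b + 6*p^2 + 35*p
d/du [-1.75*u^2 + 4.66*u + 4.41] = 4.66 - 3.5*u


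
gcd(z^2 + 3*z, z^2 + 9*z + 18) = z + 3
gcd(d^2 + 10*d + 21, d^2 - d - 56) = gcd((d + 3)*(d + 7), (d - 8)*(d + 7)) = d + 7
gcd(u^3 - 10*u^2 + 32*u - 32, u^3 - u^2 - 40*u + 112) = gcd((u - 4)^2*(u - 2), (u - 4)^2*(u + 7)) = u^2 - 8*u + 16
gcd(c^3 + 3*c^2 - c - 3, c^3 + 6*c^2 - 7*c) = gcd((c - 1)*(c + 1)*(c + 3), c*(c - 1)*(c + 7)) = c - 1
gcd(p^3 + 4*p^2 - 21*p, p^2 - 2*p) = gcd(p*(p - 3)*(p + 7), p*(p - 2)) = p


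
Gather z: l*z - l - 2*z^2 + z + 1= -l - 2*z^2 + z*(l + 1) + 1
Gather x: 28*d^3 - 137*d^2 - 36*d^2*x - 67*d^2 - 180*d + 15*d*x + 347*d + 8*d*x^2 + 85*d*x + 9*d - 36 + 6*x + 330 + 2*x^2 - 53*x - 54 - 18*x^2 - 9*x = 28*d^3 - 204*d^2 + 176*d + x^2*(8*d - 16) + x*(-36*d^2 + 100*d - 56) + 240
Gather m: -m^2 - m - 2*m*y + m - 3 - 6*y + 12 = -m^2 - 2*m*y - 6*y + 9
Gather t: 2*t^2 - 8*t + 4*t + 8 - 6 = 2*t^2 - 4*t + 2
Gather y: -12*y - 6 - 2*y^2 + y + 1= -2*y^2 - 11*y - 5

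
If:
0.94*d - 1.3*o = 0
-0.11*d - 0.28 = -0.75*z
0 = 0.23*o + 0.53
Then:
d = -3.19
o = -2.30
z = -0.09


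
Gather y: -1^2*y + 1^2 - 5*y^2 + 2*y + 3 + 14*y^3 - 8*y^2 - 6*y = 14*y^3 - 13*y^2 - 5*y + 4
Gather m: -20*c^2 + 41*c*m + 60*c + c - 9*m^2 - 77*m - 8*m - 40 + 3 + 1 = -20*c^2 + 61*c - 9*m^2 + m*(41*c - 85) - 36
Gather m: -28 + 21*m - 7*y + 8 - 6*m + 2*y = 15*m - 5*y - 20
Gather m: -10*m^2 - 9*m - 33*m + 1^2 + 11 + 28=-10*m^2 - 42*m + 40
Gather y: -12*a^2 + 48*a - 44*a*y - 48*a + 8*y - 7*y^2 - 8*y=-12*a^2 - 44*a*y - 7*y^2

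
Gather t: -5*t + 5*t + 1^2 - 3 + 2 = 0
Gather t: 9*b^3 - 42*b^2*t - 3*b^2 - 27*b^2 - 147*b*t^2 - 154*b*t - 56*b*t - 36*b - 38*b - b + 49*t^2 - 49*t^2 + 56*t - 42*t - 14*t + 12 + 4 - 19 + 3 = 9*b^3 - 30*b^2 - 147*b*t^2 - 75*b + t*(-42*b^2 - 210*b)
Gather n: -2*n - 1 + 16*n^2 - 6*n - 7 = 16*n^2 - 8*n - 8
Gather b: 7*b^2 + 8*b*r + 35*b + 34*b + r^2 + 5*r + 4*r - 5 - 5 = 7*b^2 + b*(8*r + 69) + r^2 + 9*r - 10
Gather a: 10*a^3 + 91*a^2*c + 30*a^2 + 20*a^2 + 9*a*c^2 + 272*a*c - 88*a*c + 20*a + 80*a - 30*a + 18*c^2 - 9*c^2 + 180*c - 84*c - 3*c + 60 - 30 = 10*a^3 + a^2*(91*c + 50) + a*(9*c^2 + 184*c + 70) + 9*c^2 + 93*c + 30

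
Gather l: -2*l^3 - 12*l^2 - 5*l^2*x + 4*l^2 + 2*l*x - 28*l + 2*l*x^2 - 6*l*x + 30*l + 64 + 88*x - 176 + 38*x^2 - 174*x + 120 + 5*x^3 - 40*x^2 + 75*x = -2*l^3 + l^2*(-5*x - 8) + l*(2*x^2 - 4*x + 2) + 5*x^3 - 2*x^2 - 11*x + 8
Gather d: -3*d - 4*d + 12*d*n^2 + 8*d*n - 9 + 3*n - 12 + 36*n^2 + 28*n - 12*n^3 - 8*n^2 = d*(12*n^2 + 8*n - 7) - 12*n^3 + 28*n^2 + 31*n - 21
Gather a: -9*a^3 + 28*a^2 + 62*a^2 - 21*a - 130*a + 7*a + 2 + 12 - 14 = -9*a^3 + 90*a^2 - 144*a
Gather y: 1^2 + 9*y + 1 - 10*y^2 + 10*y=-10*y^2 + 19*y + 2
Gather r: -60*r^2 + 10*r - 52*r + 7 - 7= -60*r^2 - 42*r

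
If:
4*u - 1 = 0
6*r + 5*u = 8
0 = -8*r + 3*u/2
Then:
No Solution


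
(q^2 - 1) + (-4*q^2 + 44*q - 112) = -3*q^2 + 44*q - 113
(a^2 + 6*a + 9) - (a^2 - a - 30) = 7*a + 39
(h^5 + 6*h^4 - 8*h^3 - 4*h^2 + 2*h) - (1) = h^5 + 6*h^4 - 8*h^3 - 4*h^2 + 2*h - 1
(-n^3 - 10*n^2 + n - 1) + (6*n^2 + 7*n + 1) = -n^3 - 4*n^2 + 8*n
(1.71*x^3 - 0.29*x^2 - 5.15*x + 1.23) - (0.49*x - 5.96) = 1.71*x^3 - 0.29*x^2 - 5.64*x + 7.19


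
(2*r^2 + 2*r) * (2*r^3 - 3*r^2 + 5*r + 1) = 4*r^5 - 2*r^4 + 4*r^3 + 12*r^2 + 2*r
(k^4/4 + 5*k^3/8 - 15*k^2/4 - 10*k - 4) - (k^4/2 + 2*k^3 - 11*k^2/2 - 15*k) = -k^4/4 - 11*k^3/8 + 7*k^2/4 + 5*k - 4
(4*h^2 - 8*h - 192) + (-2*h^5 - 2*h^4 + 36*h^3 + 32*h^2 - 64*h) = -2*h^5 - 2*h^4 + 36*h^3 + 36*h^2 - 72*h - 192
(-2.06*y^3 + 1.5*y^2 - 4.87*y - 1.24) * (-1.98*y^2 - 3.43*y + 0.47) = 4.0788*y^5 + 4.0958*y^4 + 3.5294*y^3 + 19.8643*y^2 + 1.9643*y - 0.5828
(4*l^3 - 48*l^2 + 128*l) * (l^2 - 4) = 4*l^5 - 48*l^4 + 112*l^3 + 192*l^2 - 512*l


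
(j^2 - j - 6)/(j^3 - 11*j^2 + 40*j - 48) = (j + 2)/(j^2 - 8*j + 16)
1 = 1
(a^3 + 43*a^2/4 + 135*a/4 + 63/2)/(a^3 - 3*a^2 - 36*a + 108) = (4*a^2 + 19*a + 21)/(4*(a^2 - 9*a + 18))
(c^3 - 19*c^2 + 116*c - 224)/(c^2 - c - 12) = (c^2 - 15*c + 56)/(c + 3)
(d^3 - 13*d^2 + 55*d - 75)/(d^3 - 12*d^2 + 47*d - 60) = (d - 5)/(d - 4)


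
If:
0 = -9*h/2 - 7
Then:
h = -14/9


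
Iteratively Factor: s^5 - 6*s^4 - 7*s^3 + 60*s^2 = (s - 5)*(s^4 - s^3 - 12*s^2) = s*(s - 5)*(s^3 - s^2 - 12*s) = s*(s - 5)*(s + 3)*(s^2 - 4*s) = s^2*(s - 5)*(s + 3)*(s - 4)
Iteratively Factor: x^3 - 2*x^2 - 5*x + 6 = (x - 1)*(x^2 - x - 6) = (x - 3)*(x - 1)*(x + 2)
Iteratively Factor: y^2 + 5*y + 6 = (y + 2)*(y + 3)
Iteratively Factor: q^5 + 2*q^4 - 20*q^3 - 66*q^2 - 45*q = (q)*(q^4 + 2*q^3 - 20*q^2 - 66*q - 45) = q*(q + 1)*(q^3 + q^2 - 21*q - 45) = q*(q + 1)*(q + 3)*(q^2 - 2*q - 15) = q*(q + 1)*(q + 3)^2*(q - 5)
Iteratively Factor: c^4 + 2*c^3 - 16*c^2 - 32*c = (c + 4)*(c^3 - 2*c^2 - 8*c) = (c - 4)*(c + 4)*(c^2 + 2*c) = c*(c - 4)*(c + 4)*(c + 2)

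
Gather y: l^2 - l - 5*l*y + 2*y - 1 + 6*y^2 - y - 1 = l^2 - l + 6*y^2 + y*(1 - 5*l) - 2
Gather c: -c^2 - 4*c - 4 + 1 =-c^2 - 4*c - 3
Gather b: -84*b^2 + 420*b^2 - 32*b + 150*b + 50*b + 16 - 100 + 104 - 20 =336*b^2 + 168*b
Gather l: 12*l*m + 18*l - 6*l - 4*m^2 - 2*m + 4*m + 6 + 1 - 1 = l*(12*m + 12) - 4*m^2 + 2*m + 6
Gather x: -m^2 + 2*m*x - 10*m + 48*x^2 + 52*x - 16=-m^2 - 10*m + 48*x^2 + x*(2*m + 52) - 16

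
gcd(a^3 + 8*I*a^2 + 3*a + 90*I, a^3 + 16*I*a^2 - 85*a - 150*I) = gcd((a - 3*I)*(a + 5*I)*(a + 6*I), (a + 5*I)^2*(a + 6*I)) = a^2 + 11*I*a - 30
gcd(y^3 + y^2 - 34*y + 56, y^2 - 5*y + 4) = y - 4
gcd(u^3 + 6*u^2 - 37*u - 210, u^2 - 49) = u + 7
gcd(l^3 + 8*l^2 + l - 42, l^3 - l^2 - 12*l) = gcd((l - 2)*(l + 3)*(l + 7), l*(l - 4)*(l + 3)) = l + 3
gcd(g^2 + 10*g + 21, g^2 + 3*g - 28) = g + 7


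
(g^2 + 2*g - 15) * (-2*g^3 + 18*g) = -2*g^5 - 4*g^4 + 48*g^3 + 36*g^2 - 270*g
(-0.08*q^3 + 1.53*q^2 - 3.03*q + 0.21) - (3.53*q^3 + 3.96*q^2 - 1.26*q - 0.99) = -3.61*q^3 - 2.43*q^2 - 1.77*q + 1.2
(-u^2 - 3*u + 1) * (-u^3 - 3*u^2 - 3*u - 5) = u^5 + 6*u^4 + 11*u^3 + 11*u^2 + 12*u - 5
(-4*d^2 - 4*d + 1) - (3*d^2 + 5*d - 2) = -7*d^2 - 9*d + 3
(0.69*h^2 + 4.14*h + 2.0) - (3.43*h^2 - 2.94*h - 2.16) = -2.74*h^2 + 7.08*h + 4.16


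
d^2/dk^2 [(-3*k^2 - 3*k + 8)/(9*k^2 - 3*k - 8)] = 24*(-27*k^3 + 108*k^2 - 108*k + 44)/(729*k^6 - 729*k^5 - 1701*k^4 + 1269*k^3 + 1512*k^2 - 576*k - 512)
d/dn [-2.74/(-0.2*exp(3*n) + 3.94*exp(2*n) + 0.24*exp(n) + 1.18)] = (-1.644*exp(2*n) + 21.5912*exp(n) + 0.6576)*exp(n)/(-0.2*exp(3*n) + 3.94*exp(2*n) + 0.24*exp(n) + 1.18)^2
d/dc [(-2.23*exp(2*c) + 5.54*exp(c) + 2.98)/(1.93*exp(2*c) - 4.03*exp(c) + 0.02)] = (-1.7053*exp(2*c) - 11.592*exp(c) + 12.1202)*exp(c)/(3.7249*exp(4*c) - 15.5558*exp(3*c) + 16.3181*exp(2*c) - 0.1612*exp(c) + 0.0004)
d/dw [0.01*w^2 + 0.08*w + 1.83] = 0.02*w + 0.08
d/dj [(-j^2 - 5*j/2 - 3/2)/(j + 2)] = (-j^2 - 4*j - 7/2)/(j^2 + 4*j + 4)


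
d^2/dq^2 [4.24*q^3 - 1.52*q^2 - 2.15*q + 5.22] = 25.44*q - 3.04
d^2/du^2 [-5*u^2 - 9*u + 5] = -10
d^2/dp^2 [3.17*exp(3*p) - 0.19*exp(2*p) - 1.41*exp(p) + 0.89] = (28.53*exp(2*p) - 0.76*exp(p) - 1.41)*exp(p)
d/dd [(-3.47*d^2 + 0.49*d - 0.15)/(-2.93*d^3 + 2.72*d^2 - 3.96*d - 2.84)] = (-10.1671*d^4 + 2.8714*d^3 + 11.0899*d^2 + 20.5256*d - 1.9856)/(8.5849*d^6 - 15.9392*d^5 + 30.604*d^4 - 4.9*d^3 + 0.231999999999999*d^2 + 22.4928*d + 8.0656)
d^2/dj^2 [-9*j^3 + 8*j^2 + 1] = 16 - 54*j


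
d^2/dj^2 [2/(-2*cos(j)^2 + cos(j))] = 2*(4*(1 - cos(2*j))^2 + 15*cos(j)/2 + 9*cos(2*j)/2 - 3*cos(3*j)/2 - 27/2)/((2*cos(j) - 1)^3*cos(j)^3)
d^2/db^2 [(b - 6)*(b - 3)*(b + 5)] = 6*b - 8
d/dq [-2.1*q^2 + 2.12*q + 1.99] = 2.12 - 4.2*q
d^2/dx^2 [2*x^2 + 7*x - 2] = 4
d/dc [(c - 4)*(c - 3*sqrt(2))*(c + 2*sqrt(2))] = 3*c^2 - 8*c - 2*sqrt(2)*c - 12 + 4*sqrt(2)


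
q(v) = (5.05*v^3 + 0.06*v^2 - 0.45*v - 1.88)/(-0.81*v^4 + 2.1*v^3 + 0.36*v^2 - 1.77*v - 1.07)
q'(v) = (15.15*v^2 + 0.12*v - 0.45)/(-0.81*v^4 + 2.1*v^3 + 0.36*v^2 - 1.77*v - 1.07) + (3.24*v^3 - 6.3*v^2 - 0.72*v + 1.77)*(5.05*v^3 + 0.06*v^2 - 0.45*v - 1.88)/(-0.81*v^4 + 2.1*v^3 + 0.36*v^2 - 1.77*v - 1.07)^2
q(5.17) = -2.40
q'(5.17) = 0.91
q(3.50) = -6.22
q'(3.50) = 5.64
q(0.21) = 1.37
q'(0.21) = -1.50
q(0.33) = 1.19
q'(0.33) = -1.54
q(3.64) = -5.52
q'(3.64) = 4.49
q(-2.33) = 1.42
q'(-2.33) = 0.44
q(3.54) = -6.00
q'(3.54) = 5.27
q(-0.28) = 3.11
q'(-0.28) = -8.51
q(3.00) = -11.09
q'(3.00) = 16.67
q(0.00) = 1.76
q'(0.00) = -2.49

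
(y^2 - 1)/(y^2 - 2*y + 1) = (y + 1)/(y - 1)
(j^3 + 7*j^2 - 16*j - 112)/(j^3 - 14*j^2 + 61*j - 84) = (j^2 + 11*j + 28)/(j^2 - 10*j + 21)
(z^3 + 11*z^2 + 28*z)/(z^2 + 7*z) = z + 4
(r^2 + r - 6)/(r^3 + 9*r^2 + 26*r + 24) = (r - 2)/(r^2 + 6*r + 8)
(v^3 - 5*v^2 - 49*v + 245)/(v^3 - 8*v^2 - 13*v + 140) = (v + 7)/(v + 4)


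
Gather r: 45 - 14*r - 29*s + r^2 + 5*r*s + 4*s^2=r^2 + r*(5*s - 14) + 4*s^2 - 29*s + 45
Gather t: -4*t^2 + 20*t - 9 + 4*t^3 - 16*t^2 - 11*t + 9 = 4*t^3 - 20*t^2 + 9*t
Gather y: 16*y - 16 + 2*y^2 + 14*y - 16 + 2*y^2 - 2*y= 4*y^2 + 28*y - 32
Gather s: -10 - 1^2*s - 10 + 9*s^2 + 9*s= 9*s^2 + 8*s - 20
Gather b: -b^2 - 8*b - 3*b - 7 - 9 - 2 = -b^2 - 11*b - 18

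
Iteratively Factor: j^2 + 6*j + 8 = (j + 4)*(j + 2)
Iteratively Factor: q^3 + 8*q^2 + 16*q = (q)*(q^2 + 8*q + 16) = q*(q + 4)*(q + 4)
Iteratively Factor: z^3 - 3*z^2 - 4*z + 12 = (z - 2)*(z^2 - z - 6) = (z - 2)*(z + 2)*(z - 3)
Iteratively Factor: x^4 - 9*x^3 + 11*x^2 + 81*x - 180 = (x - 3)*(x^3 - 6*x^2 - 7*x + 60) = (x - 4)*(x - 3)*(x^2 - 2*x - 15) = (x - 5)*(x - 4)*(x - 3)*(x + 3)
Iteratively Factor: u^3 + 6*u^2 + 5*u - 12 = (u - 1)*(u^2 + 7*u + 12) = (u - 1)*(u + 4)*(u + 3)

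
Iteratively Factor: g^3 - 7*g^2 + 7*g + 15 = (g + 1)*(g^2 - 8*g + 15) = (g - 3)*(g + 1)*(g - 5)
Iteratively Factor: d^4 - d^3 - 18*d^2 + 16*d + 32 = (d - 2)*(d^3 + d^2 - 16*d - 16) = (d - 2)*(d + 4)*(d^2 - 3*d - 4) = (d - 4)*(d - 2)*(d + 4)*(d + 1)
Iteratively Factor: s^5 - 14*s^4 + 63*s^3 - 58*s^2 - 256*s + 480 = (s - 3)*(s^4 - 11*s^3 + 30*s^2 + 32*s - 160) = (s - 5)*(s - 3)*(s^3 - 6*s^2 + 32) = (s - 5)*(s - 4)*(s - 3)*(s^2 - 2*s - 8) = (s - 5)*(s - 4)^2*(s - 3)*(s + 2)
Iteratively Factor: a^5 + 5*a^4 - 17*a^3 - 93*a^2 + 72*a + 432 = (a + 4)*(a^4 + a^3 - 21*a^2 - 9*a + 108) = (a + 3)*(a + 4)*(a^3 - 2*a^2 - 15*a + 36) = (a + 3)*(a + 4)^2*(a^2 - 6*a + 9) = (a - 3)*(a + 3)*(a + 4)^2*(a - 3)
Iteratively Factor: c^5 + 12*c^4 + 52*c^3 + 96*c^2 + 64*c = (c + 2)*(c^4 + 10*c^3 + 32*c^2 + 32*c) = c*(c + 2)*(c^3 + 10*c^2 + 32*c + 32) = c*(c + 2)*(c + 4)*(c^2 + 6*c + 8) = c*(c + 2)*(c + 4)^2*(c + 2)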